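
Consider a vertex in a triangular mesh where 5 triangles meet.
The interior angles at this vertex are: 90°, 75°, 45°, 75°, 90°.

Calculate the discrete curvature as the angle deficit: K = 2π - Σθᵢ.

Sum of angles = 375°. K = 360° - 375° = -15°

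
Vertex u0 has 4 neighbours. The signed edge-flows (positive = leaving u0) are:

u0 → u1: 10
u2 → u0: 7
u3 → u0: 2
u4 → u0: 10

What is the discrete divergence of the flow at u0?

Divergence = sum of outgoing flows = 10 + (-7) + (-2) + (-10) = -9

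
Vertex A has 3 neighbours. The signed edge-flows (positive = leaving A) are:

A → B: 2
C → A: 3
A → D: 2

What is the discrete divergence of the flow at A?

Divergence = sum of outgoing flows = 2 + (-3) + 2 = 1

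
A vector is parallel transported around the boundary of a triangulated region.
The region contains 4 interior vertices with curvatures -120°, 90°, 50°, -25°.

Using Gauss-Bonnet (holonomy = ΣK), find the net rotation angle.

Holonomy = total enclosed curvature = (-120°) + 90° + 50° + (-25°) = -5°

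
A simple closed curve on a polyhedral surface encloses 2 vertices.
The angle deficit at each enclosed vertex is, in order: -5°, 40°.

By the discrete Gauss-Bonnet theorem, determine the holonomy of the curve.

Holonomy = total enclosed curvature = (-5°) + 40° = 35°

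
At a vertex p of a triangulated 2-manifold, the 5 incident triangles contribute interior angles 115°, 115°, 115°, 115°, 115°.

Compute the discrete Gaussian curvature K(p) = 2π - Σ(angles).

Sum of angles = 575°. K = 360° - 575° = -215°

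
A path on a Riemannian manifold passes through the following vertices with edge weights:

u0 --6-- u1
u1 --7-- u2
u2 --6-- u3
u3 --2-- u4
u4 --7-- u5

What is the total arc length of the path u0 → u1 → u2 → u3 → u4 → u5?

Arc length = 6 + 7 + 6 + 2 + 7 = 28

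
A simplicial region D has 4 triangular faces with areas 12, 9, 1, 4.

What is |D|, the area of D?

12 + 9 + 1 + 4 = 26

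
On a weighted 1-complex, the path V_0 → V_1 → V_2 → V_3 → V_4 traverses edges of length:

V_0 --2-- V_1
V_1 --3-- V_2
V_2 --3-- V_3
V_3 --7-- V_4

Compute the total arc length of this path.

Arc length = 2 + 3 + 3 + 7 = 15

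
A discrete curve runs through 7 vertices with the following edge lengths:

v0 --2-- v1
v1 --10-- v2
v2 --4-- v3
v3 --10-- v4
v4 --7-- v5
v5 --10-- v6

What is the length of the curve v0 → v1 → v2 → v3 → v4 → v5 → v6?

Arc length = 2 + 10 + 4 + 10 + 7 + 10 = 43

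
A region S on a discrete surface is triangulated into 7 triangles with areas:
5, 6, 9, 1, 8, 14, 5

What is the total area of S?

5 + 6 + 9 + 1 + 8 + 14 + 5 = 48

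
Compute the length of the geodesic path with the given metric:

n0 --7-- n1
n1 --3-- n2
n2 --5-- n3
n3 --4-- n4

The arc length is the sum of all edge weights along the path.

Arc length = 7 + 3 + 5 + 4 = 19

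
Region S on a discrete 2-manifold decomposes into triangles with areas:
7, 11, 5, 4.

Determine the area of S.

7 + 11 + 5 + 4 = 27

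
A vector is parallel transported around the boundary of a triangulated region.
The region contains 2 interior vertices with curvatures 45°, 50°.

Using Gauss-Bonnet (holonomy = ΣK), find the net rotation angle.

Holonomy = total enclosed curvature = 45° + 50° = 95°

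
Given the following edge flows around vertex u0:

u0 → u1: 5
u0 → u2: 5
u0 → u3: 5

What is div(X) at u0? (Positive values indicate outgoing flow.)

Divergence = sum of outgoing flows = 5 + 5 + 5 = 15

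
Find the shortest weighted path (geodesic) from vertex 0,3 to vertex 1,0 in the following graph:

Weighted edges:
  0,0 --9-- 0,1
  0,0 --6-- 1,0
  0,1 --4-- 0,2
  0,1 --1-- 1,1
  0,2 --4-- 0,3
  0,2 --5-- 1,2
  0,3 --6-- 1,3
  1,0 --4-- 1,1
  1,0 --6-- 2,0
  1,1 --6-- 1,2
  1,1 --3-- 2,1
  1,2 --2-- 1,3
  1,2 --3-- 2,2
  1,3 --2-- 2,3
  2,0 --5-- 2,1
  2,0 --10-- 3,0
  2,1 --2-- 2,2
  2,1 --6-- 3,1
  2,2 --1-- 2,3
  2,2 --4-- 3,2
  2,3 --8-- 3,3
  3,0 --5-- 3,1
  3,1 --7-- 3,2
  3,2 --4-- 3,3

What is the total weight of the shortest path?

Shortest path: 0,3 → 0,2 → 0,1 → 1,1 → 1,0, total weight = 13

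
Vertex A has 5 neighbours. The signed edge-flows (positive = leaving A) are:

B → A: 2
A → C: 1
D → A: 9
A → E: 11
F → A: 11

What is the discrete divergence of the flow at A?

Divergence = sum of outgoing flows = (-2) + 1 + (-9) + 11 + (-11) = -10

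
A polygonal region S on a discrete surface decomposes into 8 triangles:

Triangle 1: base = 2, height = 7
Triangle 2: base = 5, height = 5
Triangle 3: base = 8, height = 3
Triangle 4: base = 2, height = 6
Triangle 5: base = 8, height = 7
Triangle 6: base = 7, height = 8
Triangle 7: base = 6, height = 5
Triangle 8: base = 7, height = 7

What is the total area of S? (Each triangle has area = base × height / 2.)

(1/2)×2×7 + (1/2)×5×5 + (1/2)×8×3 + (1/2)×2×6 + (1/2)×8×7 + (1/2)×7×8 + (1/2)×6×5 + (1/2)×7×7 = 133.0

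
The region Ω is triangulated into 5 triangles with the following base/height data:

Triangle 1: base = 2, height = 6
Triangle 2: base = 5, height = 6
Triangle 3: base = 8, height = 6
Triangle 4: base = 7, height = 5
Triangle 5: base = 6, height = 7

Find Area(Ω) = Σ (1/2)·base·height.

(1/2)×2×6 + (1/2)×5×6 + (1/2)×8×6 + (1/2)×7×5 + (1/2)×6×7 = 83.5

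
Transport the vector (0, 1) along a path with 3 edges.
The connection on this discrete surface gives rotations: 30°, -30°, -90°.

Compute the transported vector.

Total rotation: 30° + (-30°) + (-90°) = -90°. Final vector: (1, 0)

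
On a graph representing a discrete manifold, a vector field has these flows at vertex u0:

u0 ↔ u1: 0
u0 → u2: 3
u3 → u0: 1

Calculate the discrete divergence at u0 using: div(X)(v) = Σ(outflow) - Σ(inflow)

Divergence = sum of outgoing flows = 0 + 3 + (-1) = 2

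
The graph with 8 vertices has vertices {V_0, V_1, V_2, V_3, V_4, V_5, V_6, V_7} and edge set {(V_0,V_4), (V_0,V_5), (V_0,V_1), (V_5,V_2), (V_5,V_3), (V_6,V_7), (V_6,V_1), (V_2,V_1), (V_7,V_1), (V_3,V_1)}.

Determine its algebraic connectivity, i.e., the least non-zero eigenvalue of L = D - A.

Degrees: deg(V_0) = 3, deg(V_1) = 5, deg(V_2) = 2, deg(V_3) = 2, deg(V_4) = 1, deg(V_5) = 3, deg(V_6) = 2, deg(V_7) = 2.
L = D − A with rows/columns ordered (V_0, V_1, V_2, V_3, V_4, V_5, V_6, V_7):
  [ 3, -1,  0,  0, -1, -1,  0,  0]
  [-1,  5, -1, -1,  0,  0, -1, -1]
  [ 0, -1,  2,  0,  0, -1,  0,  0]
  [ 0, -1,  0,  2,  0, -1,  0,  0]
  [-1,  0,  0,  0,  1,  0,  0,  0]
  [-1,  0, -1, -1,  0,  3,  0,  0]
  [ 0, -1,  0,  0,  0,  0,  2, -1]
  [ 0, -1,  0,  0,  0,  0, -1,  2]
Characteristic polynomial: det(λI − L) = λ(λ² − 7λ + 4)(λ − 1)(λ − 2)(λ − 3)²(λ − 4).
Roots: λ = 0; (λ² − 7λ + 4) = 0 ⇒ λ = (7 ± √33)/2 ≈ 0.6277, 6.3723; (λ − 1) = 0 ⇒ λ = 1; (λ − 2) = 0 ⇒ λ = 2; (λ − 3) = 0 ⇒ λ = 3 (multiplicity 2); (λ − 4) = 0 ⇒ λ = 4.
(Check: the roots sum (with multiplicity) to 20, matching trace L = Σdeg = 2·10 = 20.)
Laplacian eigenvalues: [0.0, 0.6277, 1.0, 2.0, 3.0, 3.0, 4.0, 6.3723]. Algebraic connectivity (smallest non-zero eigenvalue) = 0.6277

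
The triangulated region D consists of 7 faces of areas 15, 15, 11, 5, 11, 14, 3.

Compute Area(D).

15 + 15 + 11 + 5 + 11 + 14 + 3 = 74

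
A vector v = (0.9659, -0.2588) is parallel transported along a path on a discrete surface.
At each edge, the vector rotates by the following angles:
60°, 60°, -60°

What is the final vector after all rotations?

Total rotation: 60° + 60° + (-60°) = 60°. Final vector: (0.7071, 0.7071)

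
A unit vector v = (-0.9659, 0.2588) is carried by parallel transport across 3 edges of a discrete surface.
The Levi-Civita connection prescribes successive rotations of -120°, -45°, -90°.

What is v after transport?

Total rotation: (-120°) + (-45°) + (-90°) = -255° ≡ 105° (mod 360°). Final vector: (0, -1)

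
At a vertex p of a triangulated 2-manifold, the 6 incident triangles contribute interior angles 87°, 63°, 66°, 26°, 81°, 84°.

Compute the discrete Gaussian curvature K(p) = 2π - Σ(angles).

Sum of angles = 407°. K = 360° - 407° = -47° = -47π/180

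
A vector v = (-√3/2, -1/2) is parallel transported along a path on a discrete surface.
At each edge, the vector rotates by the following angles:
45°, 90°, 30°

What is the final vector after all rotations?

Total rotation: 45° + 90° + 30° = 165°. Final vector: (0.9659, 0.2588)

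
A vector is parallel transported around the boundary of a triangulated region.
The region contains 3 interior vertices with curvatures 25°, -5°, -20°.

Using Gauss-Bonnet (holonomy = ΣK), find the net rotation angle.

Holonomy = total enclosed curvature = 25° + (-5°) + (-20°) = 0°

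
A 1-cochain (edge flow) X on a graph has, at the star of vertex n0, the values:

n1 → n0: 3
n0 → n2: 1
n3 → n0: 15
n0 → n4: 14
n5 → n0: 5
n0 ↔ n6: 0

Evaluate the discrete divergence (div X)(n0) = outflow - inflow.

Divergence = sum of outgoing flows = (-3) + 1 + (-15) + 14 + (-5) + 0 = -8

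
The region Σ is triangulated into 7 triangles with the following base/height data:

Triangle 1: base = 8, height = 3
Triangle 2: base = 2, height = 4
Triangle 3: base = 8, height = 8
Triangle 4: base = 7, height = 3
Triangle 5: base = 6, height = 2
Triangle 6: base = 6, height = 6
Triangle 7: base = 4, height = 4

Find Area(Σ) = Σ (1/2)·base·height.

(1/2)×8×3 + (1/2)×2×4 + (1/2)×8×8 + (1/2)×7×3 + (1/2)×6×2 + (1/2)×6×6 + (1/2)×4×4 = 90.5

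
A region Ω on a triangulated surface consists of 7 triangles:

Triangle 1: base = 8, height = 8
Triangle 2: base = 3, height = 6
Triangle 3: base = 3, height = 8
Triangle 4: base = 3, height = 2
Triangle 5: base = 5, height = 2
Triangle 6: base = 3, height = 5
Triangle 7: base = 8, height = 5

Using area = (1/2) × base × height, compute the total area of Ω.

(1/2)×8×8 + (1/2)×3×6 + (1/2)×3×8 + (1/2)×3×2 + (1/2)×5×2 + (1/2)×3×5 + (1/2)×8×5 = 88.5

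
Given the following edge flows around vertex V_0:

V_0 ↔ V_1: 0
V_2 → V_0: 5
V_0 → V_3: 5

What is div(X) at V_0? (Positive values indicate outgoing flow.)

Divergence = sum of outgoing flows = 0 + (-5) + 5 = 0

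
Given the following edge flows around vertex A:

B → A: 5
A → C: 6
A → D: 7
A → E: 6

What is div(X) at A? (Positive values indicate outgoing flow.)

Divergence = sum of outgoing flows = (-5) + 6 + 7 + 6 = 14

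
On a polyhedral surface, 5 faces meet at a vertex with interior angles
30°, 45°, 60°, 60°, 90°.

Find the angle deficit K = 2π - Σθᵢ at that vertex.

Sum of angles = 285°. K = 360° - 285° = 75° = 5π/12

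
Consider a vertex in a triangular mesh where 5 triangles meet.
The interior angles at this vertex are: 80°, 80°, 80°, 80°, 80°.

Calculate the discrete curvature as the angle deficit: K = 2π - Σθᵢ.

Sum of angles = 400°. K = 360° - 400° = -40° = -2π/9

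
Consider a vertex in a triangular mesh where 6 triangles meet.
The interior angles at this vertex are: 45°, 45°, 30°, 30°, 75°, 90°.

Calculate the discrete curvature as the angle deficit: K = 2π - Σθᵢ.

Sum of angles = 315°. K = 360° - 315° = 45° = π/4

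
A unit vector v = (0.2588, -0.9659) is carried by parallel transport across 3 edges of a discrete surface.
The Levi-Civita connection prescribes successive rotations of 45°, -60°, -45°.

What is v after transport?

Total rotation: 45° + (-60°) + (-45°) = -60°. Final vector: (-0.7071, -0.7071)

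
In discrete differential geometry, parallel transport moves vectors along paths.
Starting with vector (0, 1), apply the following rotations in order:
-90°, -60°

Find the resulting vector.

Total rotation: (-90°) + (-60°) = -150°. Final vector: (0.5000, -0.8660)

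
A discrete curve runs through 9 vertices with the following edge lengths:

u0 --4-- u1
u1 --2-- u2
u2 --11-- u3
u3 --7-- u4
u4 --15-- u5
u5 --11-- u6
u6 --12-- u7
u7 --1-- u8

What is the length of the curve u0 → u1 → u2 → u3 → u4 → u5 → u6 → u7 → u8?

Arc length = 4 + 2 + 11 + 7 + 15 + 11 + 12 + 1 = 63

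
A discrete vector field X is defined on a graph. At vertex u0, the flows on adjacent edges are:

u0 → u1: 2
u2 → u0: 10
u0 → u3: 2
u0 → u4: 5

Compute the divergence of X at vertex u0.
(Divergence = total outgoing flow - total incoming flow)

Divergence = sum of outgoing flows = 2 + (-10) + 2 + 5 = -1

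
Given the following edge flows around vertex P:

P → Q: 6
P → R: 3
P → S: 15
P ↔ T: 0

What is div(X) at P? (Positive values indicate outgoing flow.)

Divergence = sum of outgoing flows = 6 + 3 + 15 + 0 = 24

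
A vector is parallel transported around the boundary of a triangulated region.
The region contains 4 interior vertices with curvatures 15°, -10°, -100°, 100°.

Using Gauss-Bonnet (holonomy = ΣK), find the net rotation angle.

Holonomy = total enclosed curvature = 15° + (-10°) + (-100°) + 100° = 5°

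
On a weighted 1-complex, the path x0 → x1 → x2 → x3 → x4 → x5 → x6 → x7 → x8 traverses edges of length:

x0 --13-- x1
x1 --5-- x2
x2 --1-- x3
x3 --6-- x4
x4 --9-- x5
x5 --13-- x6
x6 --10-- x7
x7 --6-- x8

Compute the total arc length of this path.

Arc length = 13 + 5 + 1 + 6 + 9 + 13 + 10 + 6 = 63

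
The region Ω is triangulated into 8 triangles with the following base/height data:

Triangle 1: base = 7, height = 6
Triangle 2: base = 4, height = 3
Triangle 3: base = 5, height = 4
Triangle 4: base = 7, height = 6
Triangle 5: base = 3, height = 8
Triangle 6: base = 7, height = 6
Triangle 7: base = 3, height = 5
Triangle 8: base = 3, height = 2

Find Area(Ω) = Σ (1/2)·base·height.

(1/2)×7×6 + (1/2)×4×3 + (1/2)×5×4 + (1/2)×7×6 + (1/2)×3×8 + (1/2)×7×6 + (1/2)×3×5 + (1/2)×3×2 = 101.5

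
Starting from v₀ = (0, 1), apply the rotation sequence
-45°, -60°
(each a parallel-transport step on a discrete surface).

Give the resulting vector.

Total rotation: (-45°) + (-60°) = -105°. Final vector: (0.9659, -0.2588)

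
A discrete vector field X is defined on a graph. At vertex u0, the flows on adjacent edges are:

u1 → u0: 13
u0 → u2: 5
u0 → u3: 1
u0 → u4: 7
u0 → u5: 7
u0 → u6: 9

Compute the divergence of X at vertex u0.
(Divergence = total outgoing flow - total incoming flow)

Divergence = sum of outgoing flows = (-13) + 5 + 1 + 7 + 7 + 9 = 16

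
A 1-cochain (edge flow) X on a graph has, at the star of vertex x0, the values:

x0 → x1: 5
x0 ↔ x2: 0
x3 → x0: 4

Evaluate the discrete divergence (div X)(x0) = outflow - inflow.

Divergence = sum of outgoing flows = 5 + 0 + (-4) = 1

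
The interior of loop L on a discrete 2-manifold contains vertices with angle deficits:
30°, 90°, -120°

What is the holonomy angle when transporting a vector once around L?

Holonomy = total enclosed curvature = 30° + 90° + (-120°) = 0°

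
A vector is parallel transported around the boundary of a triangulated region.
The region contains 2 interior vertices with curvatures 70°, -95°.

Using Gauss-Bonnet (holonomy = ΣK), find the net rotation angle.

Holonomy = total enclosed curvature = 70° + (-95°) = -25°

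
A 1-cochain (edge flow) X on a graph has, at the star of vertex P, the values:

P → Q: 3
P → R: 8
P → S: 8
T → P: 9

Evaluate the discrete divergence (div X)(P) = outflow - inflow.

Divergence = sum of outgoing flows = 3 + 8 + 8 + (-9) = 10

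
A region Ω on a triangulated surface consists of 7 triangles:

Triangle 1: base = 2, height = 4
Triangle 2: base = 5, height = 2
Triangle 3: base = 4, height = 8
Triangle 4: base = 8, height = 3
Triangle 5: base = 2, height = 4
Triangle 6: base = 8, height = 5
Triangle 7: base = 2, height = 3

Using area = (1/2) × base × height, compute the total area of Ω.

(1/2)×2×4 + (1/2)×5×2 + (1/2)×4×8 + (1/2)×8×3 + (1/2)×2×4 + (1/2)×8×5 + (1/2)×2×3 = 64.0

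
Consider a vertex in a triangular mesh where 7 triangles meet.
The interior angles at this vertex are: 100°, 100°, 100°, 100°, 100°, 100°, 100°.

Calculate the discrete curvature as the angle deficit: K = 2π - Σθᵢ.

Sum of angles = 700°. K = 360° - 700° = -340°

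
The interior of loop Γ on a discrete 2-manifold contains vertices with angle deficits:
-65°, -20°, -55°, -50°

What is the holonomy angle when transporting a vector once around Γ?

Holonomy = total enclosed curvature = (-65°) + (-20°) + (-55°) + (-50°) = -190°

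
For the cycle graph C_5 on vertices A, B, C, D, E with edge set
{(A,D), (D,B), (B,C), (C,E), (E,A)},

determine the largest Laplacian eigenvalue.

The cycle graph C_n has Laplacian eigenvalues λ_k = 2 − 2cos(2πk/n), k = 0, 1, …, n−1. Here n = 5:
k=0: 2 − 2cos(0) = 0.0; k=1: 2 − 2cos(2π/5) = 1.382; k=2: 2 − 2cos(4π/5) = 3.618; k=3: 2 − 2cos(6π/5) = 3.618; k=4: 2 − 2cos(8π/5) = 1.382.
Laplacian eigenvalues: [0.0, 1.382, 1.382, 3.618, 3.618]. Largest eigenvalue (spectral radius) = 3.618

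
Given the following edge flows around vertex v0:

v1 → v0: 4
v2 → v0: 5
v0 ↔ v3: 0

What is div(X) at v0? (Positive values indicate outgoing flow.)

Divergence = sum of outgoing flows = (-4) + (-5) + 0 = -9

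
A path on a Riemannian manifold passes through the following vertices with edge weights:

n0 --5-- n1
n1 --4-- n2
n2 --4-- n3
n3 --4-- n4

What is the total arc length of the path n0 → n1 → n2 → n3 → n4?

Arc length = 5 + 4 + 4 + 4 = 17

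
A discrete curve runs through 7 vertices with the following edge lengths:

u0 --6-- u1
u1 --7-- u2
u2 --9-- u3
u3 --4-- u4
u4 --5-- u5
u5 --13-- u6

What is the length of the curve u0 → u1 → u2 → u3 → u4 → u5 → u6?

Arc length = 6 + 7 + 9 + 4 + 5 + 13 = 44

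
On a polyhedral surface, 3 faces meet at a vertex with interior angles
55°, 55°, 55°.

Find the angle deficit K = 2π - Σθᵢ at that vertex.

Sum of angles = 165°. K = 360° - 165° = 195° = 13π/12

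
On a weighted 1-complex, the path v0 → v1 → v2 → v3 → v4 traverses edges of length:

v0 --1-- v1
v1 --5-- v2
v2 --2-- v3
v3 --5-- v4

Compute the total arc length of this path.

Arc length = 1 + 5 + 2 + 5 = 13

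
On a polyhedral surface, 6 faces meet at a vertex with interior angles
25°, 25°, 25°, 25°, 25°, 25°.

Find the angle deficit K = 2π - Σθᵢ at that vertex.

Sum of angles = 150°. K = 360° - 150° = 210°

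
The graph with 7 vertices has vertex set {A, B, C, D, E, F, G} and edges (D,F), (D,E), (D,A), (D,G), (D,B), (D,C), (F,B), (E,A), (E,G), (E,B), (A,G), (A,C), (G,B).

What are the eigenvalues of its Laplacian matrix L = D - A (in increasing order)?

Degrees: deg(A) = 4, deg(B) = 4, deg(C) = 2, deg(D) = 6, deg(E) = 4, deg(F) = 2, deg(G) = 4.
L = D − A with rows/columns ordered (A, B, C, D, E, F, G):
  [ 4,  0, -1, -1, -1,  0, -1]
  [ 0,  4,  0, -1, -1, -1, -1]
  [-1,  0,  2, -1,  0,  0,  0]
  [-1, -1, -1,  6, -1, -1, -1]
  [-1, -1,  0, -1,  4,  0, -1]
  [ 0, -1,  0, -1,  0,  2,  0]
  [-1, -1,  0, -1, -1,  0,  4]
Characteristic polynomial: det(λI − L) = λ(λ² − 6λ + 7)(λ² − 8λ + 13)(λ − 5)(λ − 7).
Roots: λ = 0; (λ² − 6λ + 7) = 0 ⇒ λ = 3 ± √2 ≈ 1.5858, 4.4142; (λ² − 8λ + 13) = 0 ⇒ λ = 4 ± √3 ≈ 2.2679, 5.7321; (λ − 5) = 0 ⇒ λ = 5; (λ − 7) = 0 ⇒ λ = 7.
(Check: the roots sum (with multiplicity) to 26, matching trace L = Σdeg = 2·13 = 26.)
Laplacian eigenvalues (increasing order): [0.0, 1.5858, 2.2679, 4.4142, 5.0, 5.7321, 7.0]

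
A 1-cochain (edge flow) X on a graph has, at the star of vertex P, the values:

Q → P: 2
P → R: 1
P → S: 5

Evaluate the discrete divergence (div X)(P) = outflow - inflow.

Divergence = sum of outgoing flows = (-2) + 1 + 5 = 4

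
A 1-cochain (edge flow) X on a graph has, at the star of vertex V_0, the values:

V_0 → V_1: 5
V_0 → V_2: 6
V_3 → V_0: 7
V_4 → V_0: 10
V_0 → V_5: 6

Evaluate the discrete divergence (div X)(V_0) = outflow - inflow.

Divergence = sum of outgoing flows = 5 + 6 + (-7) + (-10) + 6 = 0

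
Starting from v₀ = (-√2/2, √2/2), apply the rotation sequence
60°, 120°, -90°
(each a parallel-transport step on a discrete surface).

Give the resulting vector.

Total rotation: 60° + 120° + (-90°) = 90°. Final vector: (-0.7071, -0.7071)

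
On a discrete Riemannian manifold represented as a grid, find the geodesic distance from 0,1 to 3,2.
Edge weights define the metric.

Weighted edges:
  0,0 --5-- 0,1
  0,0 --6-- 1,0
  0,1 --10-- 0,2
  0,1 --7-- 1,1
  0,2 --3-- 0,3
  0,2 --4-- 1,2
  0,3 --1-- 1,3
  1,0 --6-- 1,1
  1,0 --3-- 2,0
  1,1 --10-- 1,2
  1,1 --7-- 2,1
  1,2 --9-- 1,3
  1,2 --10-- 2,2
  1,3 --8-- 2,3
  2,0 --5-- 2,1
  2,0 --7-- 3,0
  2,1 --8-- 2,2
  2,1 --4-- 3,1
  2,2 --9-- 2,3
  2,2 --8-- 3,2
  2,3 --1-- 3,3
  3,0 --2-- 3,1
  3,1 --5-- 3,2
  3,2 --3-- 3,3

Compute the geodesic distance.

Shortest path: 0,1 → 1,1 → 2,1 → 3,1 → 3,2, total weight = 23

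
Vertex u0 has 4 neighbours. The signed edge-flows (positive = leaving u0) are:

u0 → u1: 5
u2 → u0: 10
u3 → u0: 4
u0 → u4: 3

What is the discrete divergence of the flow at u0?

Divergence = sum of outgoing flows = 5 + (-10) + (-4) + 3 = -6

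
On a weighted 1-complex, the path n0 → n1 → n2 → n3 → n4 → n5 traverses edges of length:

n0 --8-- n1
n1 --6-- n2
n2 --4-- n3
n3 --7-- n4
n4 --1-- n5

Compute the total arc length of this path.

Arc length = 8 + 6 + 4 + 7 + 1 = 26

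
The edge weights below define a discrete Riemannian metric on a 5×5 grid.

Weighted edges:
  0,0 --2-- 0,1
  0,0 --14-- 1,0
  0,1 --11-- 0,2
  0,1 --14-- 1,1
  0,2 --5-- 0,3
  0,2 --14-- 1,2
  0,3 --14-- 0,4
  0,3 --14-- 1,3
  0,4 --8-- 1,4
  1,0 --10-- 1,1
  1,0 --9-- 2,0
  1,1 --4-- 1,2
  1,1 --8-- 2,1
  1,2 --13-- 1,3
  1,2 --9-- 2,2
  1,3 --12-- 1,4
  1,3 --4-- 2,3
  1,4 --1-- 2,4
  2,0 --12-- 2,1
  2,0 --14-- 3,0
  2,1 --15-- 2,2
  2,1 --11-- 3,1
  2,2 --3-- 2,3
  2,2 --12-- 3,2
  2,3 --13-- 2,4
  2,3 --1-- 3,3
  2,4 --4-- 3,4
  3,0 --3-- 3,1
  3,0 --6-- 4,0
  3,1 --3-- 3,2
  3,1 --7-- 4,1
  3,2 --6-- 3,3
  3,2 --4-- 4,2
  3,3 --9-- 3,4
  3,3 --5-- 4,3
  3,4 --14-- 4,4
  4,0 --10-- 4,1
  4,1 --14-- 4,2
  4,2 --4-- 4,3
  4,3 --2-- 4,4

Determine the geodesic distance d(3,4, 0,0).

Shortest path: 3,4 → 3,3 → 2,3 → 2,2 → 1,2 → 1,1 → 0,1 → 0,0, total weight = 42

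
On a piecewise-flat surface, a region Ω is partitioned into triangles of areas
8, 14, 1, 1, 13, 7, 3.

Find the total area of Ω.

8 + 14 + 1 + 1 + 13 + 7 + 3 = 47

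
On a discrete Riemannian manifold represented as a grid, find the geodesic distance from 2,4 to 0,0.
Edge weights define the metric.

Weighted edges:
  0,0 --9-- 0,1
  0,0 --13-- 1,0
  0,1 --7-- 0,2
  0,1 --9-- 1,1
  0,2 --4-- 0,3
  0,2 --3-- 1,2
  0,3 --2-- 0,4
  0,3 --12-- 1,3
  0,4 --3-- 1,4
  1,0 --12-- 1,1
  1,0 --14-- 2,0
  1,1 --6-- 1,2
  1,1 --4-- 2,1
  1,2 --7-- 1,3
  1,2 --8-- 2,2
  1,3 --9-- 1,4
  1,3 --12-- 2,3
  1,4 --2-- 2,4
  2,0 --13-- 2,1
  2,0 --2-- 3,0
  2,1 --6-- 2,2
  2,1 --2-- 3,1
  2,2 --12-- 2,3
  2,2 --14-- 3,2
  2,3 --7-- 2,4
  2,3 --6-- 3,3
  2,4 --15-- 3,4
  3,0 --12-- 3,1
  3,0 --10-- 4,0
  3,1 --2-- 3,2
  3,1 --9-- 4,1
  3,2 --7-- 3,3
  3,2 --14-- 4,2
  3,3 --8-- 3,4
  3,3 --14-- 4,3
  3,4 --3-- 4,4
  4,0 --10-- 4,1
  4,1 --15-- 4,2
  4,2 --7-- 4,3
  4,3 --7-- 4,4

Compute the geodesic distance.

Shortest path: 2,4 → 1,4 → 0,4 → 0,3 → 0,2 → 0,1 → 0,0, total weight = 27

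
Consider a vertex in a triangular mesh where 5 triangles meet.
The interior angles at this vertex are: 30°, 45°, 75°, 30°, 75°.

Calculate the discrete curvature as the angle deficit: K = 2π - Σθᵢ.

Sum of angles = 255°. K = 360° - 255° = 105°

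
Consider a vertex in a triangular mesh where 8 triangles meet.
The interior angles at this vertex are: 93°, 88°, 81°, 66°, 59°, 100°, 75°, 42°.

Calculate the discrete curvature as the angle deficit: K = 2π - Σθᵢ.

Sum of angles = 604°. K = 360° - 604° = -244° = -61π/45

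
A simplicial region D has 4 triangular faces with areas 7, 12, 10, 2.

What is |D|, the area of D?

7 + 12 + 10 + 2 = 31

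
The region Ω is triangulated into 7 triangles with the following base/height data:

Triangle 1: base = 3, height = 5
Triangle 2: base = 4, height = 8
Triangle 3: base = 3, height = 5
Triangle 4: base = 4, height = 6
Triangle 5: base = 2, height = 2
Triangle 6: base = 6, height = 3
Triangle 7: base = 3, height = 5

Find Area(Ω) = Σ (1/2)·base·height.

(1/2)×3×5 + (1/2)×4×8 + (1/2)×3×5 + (1/2)×4×6 + (1/2)×2×2 + (1/2)×6×3 + (1/2)×3×5 = 61.5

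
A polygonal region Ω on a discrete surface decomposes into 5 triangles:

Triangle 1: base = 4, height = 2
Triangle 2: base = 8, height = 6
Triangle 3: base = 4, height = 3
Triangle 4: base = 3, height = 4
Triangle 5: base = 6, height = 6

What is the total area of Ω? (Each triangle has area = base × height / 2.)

(1/2)×4×2 + (1/2)×8×6 + (1/2)×4×3 + (1/2)×3×4 + (1/2)×6×6 = 58.0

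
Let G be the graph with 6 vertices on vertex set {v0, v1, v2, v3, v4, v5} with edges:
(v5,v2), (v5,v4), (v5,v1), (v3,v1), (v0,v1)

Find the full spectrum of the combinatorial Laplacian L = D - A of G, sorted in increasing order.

Degrees: deg(v0) = 1, deg(v1) = 3, deg(v2) = 1, deg(v3) = 1, deg(v4) = 1, deg(v5) = 3.
L = D − A with rows/columns ordered (v0, v1, v2, v3, v4, v5):
  [ 1, -1,  0,  0,  0,  0]
  [-1,  3,  0, -1,  0, -1]
  [ 0,  0,  1,  0,  0, -1]
  [ 0, -1,  0,  1,  0,  0]
  [ 0,  0,  0,  0,  1, -1]
  [ 0, -1, -1,  0, -1,  3]
Characteristic polynomial: det(λI − L) = λ(λ² − 5λ + 2)(λ − 1)²(λ − 3).
Roots: λ = 0; (λ² − 5λ + 2) = 0 ⇒ λ = (5 ± √17)/2 ≈ 0.4384, 4.5616; (λ − 1) = 0 ⇒ λ = 1 (multiplicity 2); (λ − 3) = 0 ⇒ λ = 3.
(Check: the roots sum (with multiplicity) to 10, matching trace L = Σdeg = 2·5 = 10.)
Laplacian eigenvalues (increasing order): [0.0, 0.4384, 1.0, 1.0, 3.0, 4.5616]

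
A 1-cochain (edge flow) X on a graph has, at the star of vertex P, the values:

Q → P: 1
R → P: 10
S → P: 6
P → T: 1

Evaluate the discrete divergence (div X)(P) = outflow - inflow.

Divergence = sum of outgoing flows = (-1) + (-10) + (-6) + 1 = -16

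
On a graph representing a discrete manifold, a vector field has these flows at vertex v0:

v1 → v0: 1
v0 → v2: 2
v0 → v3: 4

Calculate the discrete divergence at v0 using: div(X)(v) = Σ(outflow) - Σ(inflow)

Divergence = sum of outgoing flows = (-1) + 2 + 4 = 5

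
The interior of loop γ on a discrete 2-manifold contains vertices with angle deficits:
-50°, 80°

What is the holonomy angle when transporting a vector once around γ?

Holonomy = total enclosed curvature = (-50°) + 80° = 30°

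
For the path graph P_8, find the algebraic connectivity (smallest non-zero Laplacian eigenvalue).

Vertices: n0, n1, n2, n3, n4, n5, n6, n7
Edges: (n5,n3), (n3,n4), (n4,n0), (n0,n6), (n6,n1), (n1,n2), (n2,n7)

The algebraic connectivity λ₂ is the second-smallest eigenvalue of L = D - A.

The path graph P_n has Laplacian eigenvalues λ_k = 2 − 2cos(kπ/n), k = 0, 1, …, n−1. Here n = 8:
k=0: 2 − 2cos(0) = 0.0; k=1: 2 − 2cos(π/8) = 0.1522; k=2: 2 − 2cos(π/4) = 0.5858; k=3: 2 − 2cos(3π/8) = 1.2346; k=4: 2 − 2cos(π/2) = 2.0; k=5: 2 − 2cos(5π/8) = 2.7654; k=6: 2 − 2cos(3π/4) = 3.4142; k=7: 2 − 2cos(7π/8) = 3.8478.
Laplacian eigenvalues: [0.0, 0.1522, 0.5858, 1.2346, 2.0, 2.7654, 3.4142, 3.8478]. Algebraic connectivity (smallest non-zero eigenvalue) = 0.1522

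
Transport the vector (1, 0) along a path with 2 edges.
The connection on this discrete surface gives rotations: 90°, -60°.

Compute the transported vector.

Total rotation: 90° + (-60°) = 30°. Final vector: (0.8660, 0.5000)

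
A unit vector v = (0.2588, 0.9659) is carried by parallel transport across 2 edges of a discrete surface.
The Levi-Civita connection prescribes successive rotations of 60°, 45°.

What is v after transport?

Total rotation: 60° + 45° = 105°. Final vector: (-1, 0)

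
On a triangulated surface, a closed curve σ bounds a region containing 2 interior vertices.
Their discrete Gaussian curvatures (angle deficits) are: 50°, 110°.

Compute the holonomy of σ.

Holonomy = total enclosed curvature = 50° + 110° = 160°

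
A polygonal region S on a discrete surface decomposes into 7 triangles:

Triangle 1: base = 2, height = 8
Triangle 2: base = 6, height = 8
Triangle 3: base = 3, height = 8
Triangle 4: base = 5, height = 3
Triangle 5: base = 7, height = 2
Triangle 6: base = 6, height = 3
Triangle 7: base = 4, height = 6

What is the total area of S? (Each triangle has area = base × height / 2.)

(1/2)×2×8 + (1/2)×6×8 + (1/2)×3×8 + (1/2)×5×3 + (1/2)×7×2 + (1/2)×6×3 + (1/2)×4×6 = 79.5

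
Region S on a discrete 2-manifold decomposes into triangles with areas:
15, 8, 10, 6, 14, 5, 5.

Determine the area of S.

15 + 8 + 10 + 6 + 14 + 5 + 5 = 63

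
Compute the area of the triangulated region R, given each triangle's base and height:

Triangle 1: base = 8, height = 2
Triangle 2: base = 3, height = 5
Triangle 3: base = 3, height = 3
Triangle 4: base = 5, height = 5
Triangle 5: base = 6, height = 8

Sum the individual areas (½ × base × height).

(1/2)×8×2 + (1/2)×3×5 + (1/2)×3×3 + (1/2)×5×5 + (1/2)×6×8 = 56.5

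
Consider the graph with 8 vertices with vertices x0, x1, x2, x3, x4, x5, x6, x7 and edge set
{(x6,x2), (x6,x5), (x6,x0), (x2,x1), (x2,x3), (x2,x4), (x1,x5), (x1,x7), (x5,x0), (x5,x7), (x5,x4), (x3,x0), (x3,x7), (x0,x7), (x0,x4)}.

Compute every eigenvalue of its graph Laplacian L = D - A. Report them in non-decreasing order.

Degrees: deg(x0) = 5, deg(x1) = 3, deg(x2) = 4, deg(x3) = 3, deg(x4) = 3, deg(x5) = 5, deg(x6) = 3, deg(x7) = 4.
L = D − A with rows/columns ordered (x0, x1, x2, x3, x4, x5, x6, x7):
  [ 5,  0,  0, -1, -1, -1, -1, -1]
  [ 0,  3, -1,  0,  0, -1,  0, -1]
  [ 0, -1,  4, -1, -1,  0, -1,  0]
  [-1,  0, -1,  3,  0,  0,  0, -1]
  [-1,  0, -1,  0,  3, -1,  0,  0]
  [-1, -1,  0,  0, -1,  5, -1, -1]
  [-1,  0, -1,  0,  0, -1,  3,  0]
  [-1, -1,  0, -1,  0, -1,  0,  4]
Characteristic polynomial: det(λI − L) = λ(λ² − 9λ + 16)(λ² − 9λ + 17)(λ − 3)(λ² − 9λ + 19).
Roots: λ = 0; (λ² − 9λ + 16) = 0 ⇒ λ = (9 ± √17)/2 ≈ 2.4384, 6.5616; (λ² − 9λ + 17) = 0 ⇒ λ = (9 ± √13)/2 ≈ 2.6972, 6.3028; (λ − 3) = 0 ⇒ λ = 3; (λ² − 9λ + 19) = 0 ⇒ λ = (9 ± √5)/2 ≈ 3.382, 5.618.
(Check: the roots sum (with multiplicity) to 30, matching trace L = Σdeg = 2·15 = 30.)
Laplacian eigenvalues (increasing order): [0.0, 2.4384, 2.6972, 3.0, 3.382, 5.618, 6.3028, 6.5616]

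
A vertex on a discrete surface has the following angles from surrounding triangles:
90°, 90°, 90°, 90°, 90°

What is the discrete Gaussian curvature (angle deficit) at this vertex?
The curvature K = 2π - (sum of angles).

Sum of angles = 450°. K = 360° - 450° = -90° = -π/2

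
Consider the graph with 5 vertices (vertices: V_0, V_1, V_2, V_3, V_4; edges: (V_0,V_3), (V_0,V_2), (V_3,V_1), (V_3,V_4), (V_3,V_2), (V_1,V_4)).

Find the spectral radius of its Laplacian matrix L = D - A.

Degrees: deg(V_0) = 2, deg(V_1) = 2, deg(V_2) = 2, deg(V_3) = 4, deg(V_4) = 2.
L = D − A with rows/columns ordered (V_0, V_1, V_2, V_3, V_4):
  [ 2,  0, -1, -1,  0]
  [ 0,  2,  0, -1, -1]
  [-1,  0,  2, -1,  0]
  [-1, -1, -1,  4, -1]
  [ 0, -1,  0, -1,  2]
Characteristic polynomial: det(λI − L) = λ(λ − 1)(λ − 3)²(λ − 5).
Roots: λ = 0; (λ − 1) = 0 ⇒ λ = 1; (λ − 3) = 0 ⇒ λ = 3 (multiplicity 2); (λ − 5) = 0 ⇒ λ = 5.
(Check: the roots sum (with multiplicity) to 12, matching trace L = Σdeg = 2·6 = 12.)
Laplacian eigenvalues: [0.0, 1.0, 3.0, 3.0, 5.0]. Largest eigenvalue (spectral radius) = 5.0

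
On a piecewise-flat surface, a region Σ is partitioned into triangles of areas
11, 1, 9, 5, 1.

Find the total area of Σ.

11 + 1 + 9 + 5 + 1 = 27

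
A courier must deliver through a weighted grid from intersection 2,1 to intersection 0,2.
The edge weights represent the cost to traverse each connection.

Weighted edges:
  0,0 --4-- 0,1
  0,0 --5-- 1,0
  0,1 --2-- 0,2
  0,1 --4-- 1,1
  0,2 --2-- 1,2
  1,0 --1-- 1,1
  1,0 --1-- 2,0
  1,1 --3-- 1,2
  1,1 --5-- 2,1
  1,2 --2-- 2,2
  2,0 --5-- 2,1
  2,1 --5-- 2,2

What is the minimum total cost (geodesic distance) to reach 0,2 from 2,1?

Shortest path: 2,1 → 2,2 → 1,2 → 0,2, total weight = 9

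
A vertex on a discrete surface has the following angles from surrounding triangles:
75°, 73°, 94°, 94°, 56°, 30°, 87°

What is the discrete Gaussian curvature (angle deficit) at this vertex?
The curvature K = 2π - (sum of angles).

Sum of angles = 509°. K = 360° - 509° = -149° = -149π/180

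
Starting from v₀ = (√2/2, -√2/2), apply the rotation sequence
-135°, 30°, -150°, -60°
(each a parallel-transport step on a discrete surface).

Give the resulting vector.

Total rotation: (-135°) + 30° + (-150°) + (-60°) = -315° ≡ 45° (mod 360°). Final vector: (1, 0)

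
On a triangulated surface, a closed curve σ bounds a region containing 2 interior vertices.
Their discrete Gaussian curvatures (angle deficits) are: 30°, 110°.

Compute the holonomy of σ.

Holonomy = total enclosed curvature = 30° + 110° = 140°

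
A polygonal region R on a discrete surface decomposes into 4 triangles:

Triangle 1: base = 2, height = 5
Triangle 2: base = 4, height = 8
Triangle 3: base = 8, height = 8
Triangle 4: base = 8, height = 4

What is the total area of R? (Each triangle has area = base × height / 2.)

(1/2)×2×5 + (1/2)×4×8 + (1/2)×8×8 + (1/2)×8×4 = 69.0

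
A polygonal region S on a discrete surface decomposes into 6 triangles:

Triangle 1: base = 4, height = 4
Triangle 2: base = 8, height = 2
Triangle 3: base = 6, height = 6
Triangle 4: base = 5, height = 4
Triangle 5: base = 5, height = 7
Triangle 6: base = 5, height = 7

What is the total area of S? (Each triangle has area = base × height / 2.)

(1/2)×4×4 + (1/2)×8×2 + (1/2)×6×6 + (1/2)×5×4 + (1/2)×5×7 + (1/2)×5×7 = 79.0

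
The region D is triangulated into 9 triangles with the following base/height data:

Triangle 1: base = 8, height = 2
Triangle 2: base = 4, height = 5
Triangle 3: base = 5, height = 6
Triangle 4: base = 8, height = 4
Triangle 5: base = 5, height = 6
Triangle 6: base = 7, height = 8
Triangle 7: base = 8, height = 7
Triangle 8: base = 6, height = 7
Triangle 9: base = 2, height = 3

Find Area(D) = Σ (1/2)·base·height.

(1/2)×8×2 + (1/2)×4×5 + (1/2)×5×6 + (1/2)×8×4 + (1/2)×5×6 + (1/2)×7×8 + (1/2)×8×7 + (1/2)×6×7 + (1/2)×2×3 = 144.0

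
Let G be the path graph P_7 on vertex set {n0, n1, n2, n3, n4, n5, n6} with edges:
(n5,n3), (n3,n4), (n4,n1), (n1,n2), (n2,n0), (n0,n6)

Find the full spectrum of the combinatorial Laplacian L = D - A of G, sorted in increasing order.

The path graph P_n has Laplacian eigenvalues λ_k = 2 − 2cos(kπ/n), k = 0, 1, …, n−1. Here n = 7:
k=0: 2 − 2cos(0) = 0.0; k=1: 2 − 2cos(π/7) = 0.1981; k=2: 2 − 2cos(2π/7) = 0.753; k=3: 2 − 2cos(3π/7) = 1.555; k=4: 2 − 2cos(4π/7) = 2.445; k=5: 2 − 2cos(5π/7) = 3.247; k=6: 2 − 2cos(6π/7) = 3.8019.
Laplacian eigenvalues (increasing order): [0.0, 0.1981, 0.753, 1.555, 2.445, 3.247, 3.8019]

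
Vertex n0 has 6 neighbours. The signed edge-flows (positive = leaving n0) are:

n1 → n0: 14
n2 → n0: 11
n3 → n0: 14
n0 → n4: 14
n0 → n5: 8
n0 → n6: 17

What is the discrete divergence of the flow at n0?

Divergence = sum of outgoing flows = (-14) + (-11) + (-14) + 14 + 8 + 17 = 0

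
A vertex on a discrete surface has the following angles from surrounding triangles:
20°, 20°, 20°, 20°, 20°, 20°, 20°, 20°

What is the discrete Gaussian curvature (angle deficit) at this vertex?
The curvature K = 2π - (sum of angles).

Sum of angles = 160°. K = 360° - 160° = 200° = 10π/9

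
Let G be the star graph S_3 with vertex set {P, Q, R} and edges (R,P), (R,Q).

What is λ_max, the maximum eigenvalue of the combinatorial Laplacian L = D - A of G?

The star S_3 is the complete bipartite graph K_{1,2} (one hub of degree 2, 2 leaves of degree 1). The Laplacian spectrum of K_{p,q} is 0, p (multiplicity q−1), q (multiplicity p−1), p+q. With p = 1, q = 2: 0 once, 1 with multiplicity 1, and 3 once. (Check: trace L = sum of degrees = 4 = 1·1 + 3.)
Laplacian eigenvalues: [0.0, 1.0, 3.0]. Largest eigenvalue (spectral radius) = 3.0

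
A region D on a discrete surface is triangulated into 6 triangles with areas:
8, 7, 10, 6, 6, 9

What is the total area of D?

8 + 7 + 10 + 6 + 6 + 9 = 46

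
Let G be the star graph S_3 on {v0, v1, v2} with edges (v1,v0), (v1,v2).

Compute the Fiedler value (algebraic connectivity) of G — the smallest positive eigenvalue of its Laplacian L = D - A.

The star S_3 is the complete bipartite graph K_{1,2} (one hub of degree 2, 2 leaves of degree 1). The Laplacian spectrum of K_{p,q} is 0, p (multiplicity q−1), q (multiplicity p−1), p+q. With p = 1, q = 2: 0 once, 1 with multiplicity 1, and 3 once. (Check: trace L = sum of degrees = 4 = 1·1 + 3.)
Laplacian eigenvalues: [0.0, 1.0, 3.0]. Algebraic connectivity (smallest non-zero eigenvalue) = 1.0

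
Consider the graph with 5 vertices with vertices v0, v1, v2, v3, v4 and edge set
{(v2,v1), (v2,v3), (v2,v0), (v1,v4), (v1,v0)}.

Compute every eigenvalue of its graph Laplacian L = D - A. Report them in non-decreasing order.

Degrees: deg(v0) = 2, deg(v1) = 3, deg(v2) = 3, deg(v3) = 1, deg(v4) = 1.
L = D − A with rows/columns ordered (v0, v1, v2, v3, v4):
  [ 2, -1, -1,  0,  0]
  [-1,  3, -1,  0, -1]
  [-1, -1,  3, -1,  0]
  [ 0,  0, -1,  1,  0]
  [ 0, -1,  0,  0,  1]
Characteristic polynomial: det(λI − L) = λ(λ² − 5λ + 3)(λ² − 5λ + 5).
Roots: λ = 0; (λ² − 5λ + 3) = 0 ⇒ λ = (5 ± √13)/2 ≈ 0.6972, 4.3028; (λ² − 5λ + 5) = 0 ⇒ λ = (5 ± √5)/2 ≈ 1.382, 3.618.
(Check: the roots sum (with multiplicity) to 10, matching trace L = Σdeg = 2·5 = 10.)
Laplacian eigenvalues (increasing order): [0.0, 0.6972, 1.382, 3.618, 4.3028]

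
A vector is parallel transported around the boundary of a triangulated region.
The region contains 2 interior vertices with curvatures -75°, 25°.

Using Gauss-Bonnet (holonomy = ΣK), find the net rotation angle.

Holonomy = total enclosed curvature = (-75°) + 25° = -50°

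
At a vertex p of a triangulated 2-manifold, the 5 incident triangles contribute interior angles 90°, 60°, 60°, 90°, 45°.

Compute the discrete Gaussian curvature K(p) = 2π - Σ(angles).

Sum of angles = 345°. K = 360° - 345° = 15° = π/12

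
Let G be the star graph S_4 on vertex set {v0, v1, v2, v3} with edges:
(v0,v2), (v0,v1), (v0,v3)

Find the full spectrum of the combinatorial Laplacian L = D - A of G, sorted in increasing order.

The star S_4 is the complete bipartite graph K_{1,3} (one hub of degree 3, 3 leaves of degree 1). The Laplacian spectrum of K_{p,q} is 0, p (multiplicity q−1), q (multiplicity p−1), p+q. With p = 1, q = 3: 0 once, 1 with multiplicity 2, and 4 once. (Check: trace L = sum of degrees = 6 = 2·1 + 4.)
Laplacian eigenvalues (increasing order): [0.0, 1.0, 1.0, 4.0]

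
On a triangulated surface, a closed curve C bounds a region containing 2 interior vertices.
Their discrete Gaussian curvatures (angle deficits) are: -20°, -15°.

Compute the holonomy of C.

Holonomy = total enclosed curvature = (-20°) + (-15°) = -35°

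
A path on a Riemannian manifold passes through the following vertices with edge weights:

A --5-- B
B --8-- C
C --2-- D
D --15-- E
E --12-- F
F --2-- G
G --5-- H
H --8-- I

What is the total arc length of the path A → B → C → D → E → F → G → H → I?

Arc length = 5 + 8 + 2 + 15 + 12 + 2 + 5 + 8 = 57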